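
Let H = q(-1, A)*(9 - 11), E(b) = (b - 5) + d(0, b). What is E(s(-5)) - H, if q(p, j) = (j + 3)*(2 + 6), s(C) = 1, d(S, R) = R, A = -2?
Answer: 13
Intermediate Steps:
q(p, j) = 24 + 8*j (q(p, j) = (3 + j)*8 = 24 + 8*j)
E(b) = -5 + 2*b (E(b) = (b - 5) + b = (-5 + b) + b = -5 + 2*b)
H = -16 (H = (24 + 8*(-2))*(9 - 11) = (24 - 16)*(-2) = 8*(-2) = -16)
E(s(-5)) - H = (-5 + 2*1) - 1*(-16) = (-5 + 2) + 16 = -3 + 16 = 13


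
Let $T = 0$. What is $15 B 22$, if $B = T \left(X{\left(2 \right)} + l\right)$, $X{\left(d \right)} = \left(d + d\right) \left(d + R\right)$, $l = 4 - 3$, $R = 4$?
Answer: $0$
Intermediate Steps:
$l = 1$
$X{\left(d \right)} = 2 d \left(4 + d\right)$ ($X{\left(d \right)} = \left(d + d\right) \left(d + 4\right) = 2 d \left(4 + d\right)$)
$B = 0$ ($B = 0 \left(2 \cdot 2 \left(4 + 2\right) + 1\right) = 0 \left(2 \cdot 2 \cdot 6 + 1\right) = 0 \left(24 + 1\right) = 0 \cdot 25 = 0$)
$15 B 22 = 15 \cdot 0 \cdot 22 = 0 \cdot 22 = 0$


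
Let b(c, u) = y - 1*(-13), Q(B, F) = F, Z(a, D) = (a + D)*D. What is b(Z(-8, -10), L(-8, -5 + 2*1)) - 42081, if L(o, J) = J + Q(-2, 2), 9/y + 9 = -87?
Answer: -1346179/32 ≈ -42068.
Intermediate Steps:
y = -3/32 (y = 9/(-9 - 87) = 9/(-96) = 9*(-1/96) = -3/32 ≈ -0.093750)
Z(a, D) = D*(D + a) (Z(a, D) = (D + a)*D = D*(D + a))
L(o, J) = 2 + J (L(o, J) = J + 2 = 2 + J)
b(c, u) = 413/32 (b(c, u) = -3/32 - 1*(-13) = -3/32 + 13 = 413/32)
b(Z(-8, -10), L(-8, -5 + 2*1)) - 42081 = 413/32 - 42081 = -1346179/32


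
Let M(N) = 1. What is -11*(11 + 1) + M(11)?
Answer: -131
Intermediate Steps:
-11*(11 + 1) + M(11) = -11*(11 + 1) + 1 = -11*12 + 1 = -132 + 1 = -131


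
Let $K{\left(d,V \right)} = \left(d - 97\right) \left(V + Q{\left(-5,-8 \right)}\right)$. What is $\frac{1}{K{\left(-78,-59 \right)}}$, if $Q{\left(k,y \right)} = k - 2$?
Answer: $\frac{1}{11550} \approx 8.658 \cdot 10^{-5}$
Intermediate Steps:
$Q{\left(k,y \right)} = -2 + k$
$K{\left(d,V \right)} = \left(-97 + d\right) \left(-7 + V\right)$ ($K{\left(d,V \right)} = \left(d - 97\right) \left(V - 7\right) = \left(-97 + d\right) \left(V - 7\right) = \left(-97 + d\right) \left(-7 + V\right)$)
$\frac{1}{K{\left(-78,-59 \right)}} = \frac{1}{679 - -5723 - -546 - -4602} = \frac{1}{679 + 5723 + 546 + 4602} = \frac{1}{11550}$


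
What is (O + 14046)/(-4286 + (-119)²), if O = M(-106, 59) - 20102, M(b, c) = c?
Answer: -5997/9875 ≈ -0.60729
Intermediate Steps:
O = -20043 (O = 59 - 20102 = -20043)
(O + 14046)/(-4286 + (-119)²) = (-20043 + 14046)/(-4286 + (-119)²) = -5997/(-4286 + 14161) = -5997/9875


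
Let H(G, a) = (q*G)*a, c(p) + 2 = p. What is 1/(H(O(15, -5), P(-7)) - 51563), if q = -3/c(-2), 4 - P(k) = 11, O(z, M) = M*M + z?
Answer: -1/51773 ≈ -1.9315e-5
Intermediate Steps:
O(z, M) = z + M² (O(z, M) = M² + z = z + M²)
c(p) = -2 + p
P(k) = -7 (P(k) = 4 - 1*11 = 4 - 11 = -7)
q = ¾ (q = -3/(-2 - 2) = -3/(-4) = -3*(-¼) = ¾ ≈ 0.75000)
H(G, a) = 3*G*a/4 (H(G, a) = (3*G/4)*a = 3*G*a/4)
1/(H(O(15, -5), P(-7)) - 51563) = 1/((¾)*(15 + (-5)²)*(-7) - 51563) = 1/((¾)*(15 + 25)*(-7) - 51563) = 1/((¾)*40*(-7) - 51563) = 1/(-210 - 51563) = 1/(-51773) = -1/51773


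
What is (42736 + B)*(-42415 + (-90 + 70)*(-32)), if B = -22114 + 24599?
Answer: -1889107275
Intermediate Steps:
B = 2485
(42736 + B)*(-42415 + (-90 + 70)*(-32)) = (42736 + 2485)*(-42415 + (-90 + 70)*(-32)) = 45221*(-42415 - 20*(-32)) = 45221*(-42415 + 640) = 45221*(-41775) = -1889107275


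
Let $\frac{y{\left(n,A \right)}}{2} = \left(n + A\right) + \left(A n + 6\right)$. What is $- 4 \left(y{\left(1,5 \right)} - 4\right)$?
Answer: $-120$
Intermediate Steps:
$y{\left(n,A \right)} = 12 + 2 A + 2 n + 2 A n$ ($y{\left(n,A \right)} = 2 \left(\left(n + A\right) + \left(A n + 6\right)\right) = 2 \left(\left(A + n\right) + \left(6 + A n\right)\right) = 2 \left(6 + A + n + A n\right) = 12 + 2 A + 2 n + 2 A n$)
$- 4 \left(y{\left(1,5 \right)} - 4\right) = - 4 \left(\left(12 + 2 \cdot 5 + 2 \cdot 1 + 2 \cdot 5 \cdot 1\right) - 4\right) = - 4 \left(\left(12 + 10 + 2 + 10\right) - 4\right) = - 4 \left(34 - 4\right) = \left(-4\right) 30 = -120$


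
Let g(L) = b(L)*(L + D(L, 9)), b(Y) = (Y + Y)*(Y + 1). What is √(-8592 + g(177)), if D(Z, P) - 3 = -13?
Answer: 6*√292067 ≈ 3242.6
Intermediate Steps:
D(Z, P) = -10 (D(Z, P) = 3 - 13 = -10)
b(Y) = 2*Y*(1 + Y) (b(Y) = (2*Y)*(1 + Y) = 2*Y*(1 + Y))
g(L) = 2*L*(1 + L)*(-10 + L) (g(L) = (2*L*(1 + L))*(L - 10) = (2*L*(1 + L))*(-10 + L) = 2*L*(1 + L)*(-10 + L))
√(-8592 + g(177)) = √(-8592 + 2*177*(1 + 177)*(-10 + 177)) = √(-8592 + 2*177*178*167) = √(-8592 + 10523004) = √10514412 = 6*√292067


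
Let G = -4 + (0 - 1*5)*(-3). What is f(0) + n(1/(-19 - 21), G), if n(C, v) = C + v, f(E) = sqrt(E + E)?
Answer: 439/40 ≈ 10.975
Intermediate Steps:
f(E) = sqrt(2)*sqrt(E) (f(E) = sqrt(2*E) = sqrt(2)*sqrt(E))
G = 11 (G = -4 + (0 - 5)*(-3) = -4 - 5*(-3) = -4 + 15 = 11)
f(0) + n(1/(-19 - 21), G) = sqrt(2)*sqrt(0) + (1/(-19 - 21) + 11) = sqrt(2)*0 + (1/(-40) + 11) = 0 + (-1/40 + 11) = 0 + 439/40 = 439/40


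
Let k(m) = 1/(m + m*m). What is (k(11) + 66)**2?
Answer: 75916369/17424 ≈ 4357.0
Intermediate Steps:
k(m) = 1/(m + m**2)
(k(11) + 66)**2 = (1/(11*(1 + 11)) + 66)**2 = ((1/11)/12 + 66)**2 = ((1/11)*(1/12) + 66)**2 = (1/132 + 66)**2 = (8713/132)**2 = 75916369/17424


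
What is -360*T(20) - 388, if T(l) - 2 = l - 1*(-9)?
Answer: -11548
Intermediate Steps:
T(l) = 11 + l (T(l) = 2 + (l - 1*(-9)) = 2 + (l + 9) = 2 + (9 + l) = 11 + l)
-360*T(20) - 388 = -360*(11 + 20) - 388 = -360*31 - 388 = -11160 - 388 = -11548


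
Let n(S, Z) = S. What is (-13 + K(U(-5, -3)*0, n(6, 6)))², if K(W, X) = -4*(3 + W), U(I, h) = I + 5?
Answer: 625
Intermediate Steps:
U(I, h) = 5 + I
K(W, X) = -12 - 4*W
(-13 + K(U(-5, -3)*0, n(6, 6)))² = (-13 + (-12 - 4*(5 - 5)*0))² = (-13 + (-12 - 0*0))² = (-13 + (-12 - 4*0))² = (-13 + (-12 + 0))² = (-13 - 12)² = (-25)² = 625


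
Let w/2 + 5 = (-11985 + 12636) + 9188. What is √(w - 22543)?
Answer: 5*I*√115 ≈ 53.619*I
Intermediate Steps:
w = 19668 (w = -10 + 2*((-11985 + 12636) + 9188) = -10 + 2*(651 + 9188) = -10 + 2*9839 = -10 + 19678 = 19668)
√(w - 22543) = √(19668 - 22543) = √(-2875) = 5*I*√115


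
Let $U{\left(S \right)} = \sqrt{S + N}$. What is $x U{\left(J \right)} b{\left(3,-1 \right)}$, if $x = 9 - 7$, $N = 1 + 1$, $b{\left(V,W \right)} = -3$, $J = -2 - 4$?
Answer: $- 12 i \approx - 12.0 i$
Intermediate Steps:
$J = -6$ ($J = -2 - 4 = -6$)
$N = 2$
$x = 2$
$U{\left(S \right)} = \sqrt{2 + S}$ ($U{\left(S \right)} = \sqrt{S + 2} = \sqrt{2 + S}$)
$x U{\left(J \right)} b{\left(3,-1 \right)} = 2 \sqrt{2 - 6} \left(-3\right) = 2 \sqrt{-4} \left(-3\right) = 2 \cdot 2 i \left(-3\right) = 4 i \left(-3\right) = - 12 i$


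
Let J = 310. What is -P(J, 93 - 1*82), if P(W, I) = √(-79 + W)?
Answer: -√231 ≈ -15.199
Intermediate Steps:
-P(J, 93 - 1*82) = -√(-79 + 310) = -√231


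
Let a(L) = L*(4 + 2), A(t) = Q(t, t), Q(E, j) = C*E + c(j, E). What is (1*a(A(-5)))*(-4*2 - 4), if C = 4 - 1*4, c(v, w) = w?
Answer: 360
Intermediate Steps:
C = 0 (C = 4 - 4 = 0)
Q(E, j) = E (Q(E, j) = 0*E + E = 0 + E = E)
A(t) = t
a(L) = 6*L (a(L) = L*6 = 6*L)
(1*a(A(-5)))*(-4*2 - 4) = (1*(6*(-5)))*(-4*2 - 4) = (1*(-30))*(-8 - 4) = -30*(-12) = 360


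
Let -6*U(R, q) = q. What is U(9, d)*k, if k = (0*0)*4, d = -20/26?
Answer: 0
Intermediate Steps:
d = -10/13 (d = -20*1/26 = -10/13 ≈ -0.76923)
k = 0 (k = 0*4 = 0)
U(R, q) = -q/6
U(9, d)*k = -⅙*(-10/13)*0 = (5/39)*0 = 0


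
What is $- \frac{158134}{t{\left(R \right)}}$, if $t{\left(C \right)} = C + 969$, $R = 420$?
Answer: $- \frac{158134}{1389} \approx -113.85$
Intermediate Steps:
$t{\left(C \right)} = 969 + C$
$- \frac{158134}{t{\left(R \right)}} = - \frac{158134}{969 + 420} = - \frac{158134}{1389}$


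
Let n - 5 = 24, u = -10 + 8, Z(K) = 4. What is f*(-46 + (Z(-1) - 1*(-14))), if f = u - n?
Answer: 868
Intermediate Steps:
u = -2
n = 29 (n = 5 + 24 = 29)
f = -31 (f = -2 - 1*29 = -2 - 29 = -31)
f*(-46 + (Z(-1) - 1*(-14))) = -31*(-46 + (4 - 1*(-14))) = -31*(-46 + (4 + 14)) = -31*(-46 + 18) = -31*(-28) = 868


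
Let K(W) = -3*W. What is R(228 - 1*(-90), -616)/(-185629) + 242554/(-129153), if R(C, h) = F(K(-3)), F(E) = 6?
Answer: -45025831384/23974542237 ≈ -1.8781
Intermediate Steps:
R(C, h) = 6
R(228 - 1*(-90), -616)/(-185629) + 242554/(-129153) = 6/(-185629) + 242554/(-129153) = 6*(-1/185629) + 242554*(-1/129153) = -6/185629 - 242554/129153 = -45025831384/23974542237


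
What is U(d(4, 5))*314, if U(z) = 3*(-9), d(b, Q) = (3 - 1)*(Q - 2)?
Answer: -8478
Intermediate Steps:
d(b, Q) = -4 + 2*Q (d(b, Q) = 2*(-2 + Q) = -4 + 2*Q)
U(z) = -27
U(d(4, 5))*314 = -27*314 = -8478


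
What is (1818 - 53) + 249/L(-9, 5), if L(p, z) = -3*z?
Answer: 8742/5 ≈ 1748.4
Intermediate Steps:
(1818 - 53) + 249/L(-9, 5) = (1818 - 53) + 249/((-3*5)) = 1765 + 249/(-15) = 1765 + 249*(-1/15) = 1765 - 83/5 = 8742/5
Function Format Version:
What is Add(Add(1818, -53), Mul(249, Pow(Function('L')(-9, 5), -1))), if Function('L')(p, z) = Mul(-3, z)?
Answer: Rational(8742, 5) ≈ 1748.4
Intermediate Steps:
Add(Add(1818, -53), Mul(249, Pow(Function('L')(-9, 5), -1))) = Add(Add(1818, -53), Mul(249, Pow(Mul(-3, 5), -1))) = Add(1765, Mul(249, Pow(-15, -1))) = Add(1765, Mul(249, Rational(-1, 15))) = Add(1765, Rational(-83, 5)) = Rational(8742, 5)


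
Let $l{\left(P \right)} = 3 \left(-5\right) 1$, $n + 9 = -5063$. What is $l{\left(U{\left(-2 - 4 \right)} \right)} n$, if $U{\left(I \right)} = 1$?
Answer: $76080$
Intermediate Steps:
$n = -5072$ ($n = -9 - 5063 = -5072$)
$l{\left(P \right)} = -15$ ($l{\left(P \right)} = \left(-15\right) 1 = -15$)
$l{\left(U{\left(-2 - 4 \right)} \right)} n = \left(-15\right) \left(-5072\right) = 76080$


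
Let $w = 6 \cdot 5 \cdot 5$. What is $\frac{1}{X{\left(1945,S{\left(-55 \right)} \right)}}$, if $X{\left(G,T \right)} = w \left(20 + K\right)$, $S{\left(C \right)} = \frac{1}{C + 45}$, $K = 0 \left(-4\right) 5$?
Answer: $\frac{1}{3000} \approx 0.00033333$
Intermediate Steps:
$w = 150$ ($w = 30 \cdot 5 = 150$)
$K = 0$ ($K = 0 \cdot 5 = 0$)
$S{\left(C \right)} = \frac{1}{45 + C}$
$X{\left(G,T \right)} = 3000$ ($X{\left(G,T \right)} = 150 \left(20 + 0\right) = 150 \cdot 20 = 3000$)
$\frac{1}{X{\left(1945,S{\left(-55 \right)} \right)}} = \frac{1}{3000}$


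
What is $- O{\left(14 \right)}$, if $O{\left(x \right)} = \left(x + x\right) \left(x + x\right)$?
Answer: $-784$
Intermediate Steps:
$O{\left(x \right)} = 4 x^{2}$ ($O{\left(x \right)} = 2 x 2 x = 4 x^{2}$)
$- O{\left(14 \right)} = - 4 \cdot 14^{2} = - 4 \cdot 196 = \left(-1\right) 784 = -784$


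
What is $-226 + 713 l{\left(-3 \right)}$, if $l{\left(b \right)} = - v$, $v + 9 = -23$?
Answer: $22590$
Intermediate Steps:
$v = -32$ ($v = -9 - 23 = -32$)
$l{\left(b \right)} = 32$ ($l{\left(b \right)} = \left(-1\right) \left(-32\right) = 32$)
$-226 + 713 l{\left(-3 \right)} = -226 + 713 \cdot 32 = -226 + 22816 = 22590$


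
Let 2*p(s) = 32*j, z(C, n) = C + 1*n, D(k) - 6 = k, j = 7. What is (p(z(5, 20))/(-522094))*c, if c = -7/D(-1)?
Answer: 392/1305235 ≈ 0.00030033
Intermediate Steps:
D(k) = 6 + k
z(C, n) = C + n
p(s) = 112 (p(s) = (32*7)/2 = (½)*224 = 112)
c = -7/5 (c = -7/(6 - 1) = -7/5 ≈ -1.4000)
(p(z(5, 20))/(-522094))*c = (112/(-522094))*(-7/5) = (112*(-1/522094))*(-7/5) = -56/261047*(-7/5) = 392/1305235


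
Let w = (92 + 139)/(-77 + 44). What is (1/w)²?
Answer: 1/49 ≈ 0.020408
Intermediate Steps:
w = -7 (w = 231/(-33) = 231*(-1/33) = -7)
(1/w)² = (1/(-7))² = (-⅐)² = 1/49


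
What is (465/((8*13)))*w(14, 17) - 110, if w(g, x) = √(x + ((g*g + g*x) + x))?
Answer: -110 + 1395*√13/52 ≈ -13.274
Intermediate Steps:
w(g, x) = √(g² + 2*x + g*x) (w(g, x) = √(x + ((g² + g*x) + x)) = √(x + (x + g² + g*x)) = √(g² + 2*x + g*x))
(465/((8*13)))*w(14, 17) - 110 = (465/((8*13)))*√(14² + 2*17 + 14*17) - 110 = (465/104)*√(196 + 34 + 238) - 110 = (465*(1/104))*√468 - 110 = 465*(6*√13)/104 - 110 = 1395*√13/52 - 110 = -110 + 1395*√13/52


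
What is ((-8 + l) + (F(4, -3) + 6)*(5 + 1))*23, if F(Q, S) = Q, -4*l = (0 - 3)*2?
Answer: 2461/2 ≈ 1230.5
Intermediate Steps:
l = 3/2 (l = -(0 - 3)*2/4 = -(-3)*2/4 = -¼*(-6) = 3/2 ≈ 1.5000)
((-8 + l) + (F(4, -3) + 6)*(5 + 1))*23 = ((-8 + 3/2) + (4 + 6)*(5 + 1))*23 = (-13/2 + 10*6)*23 = (-13/2 + 60)*23 = (107/2)*23 = 2461/2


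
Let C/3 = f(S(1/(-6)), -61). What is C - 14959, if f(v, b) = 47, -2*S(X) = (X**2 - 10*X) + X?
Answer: -14818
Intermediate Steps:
S(X) = -X**2/2 + 9*X/2 (S(X) = -((X**2 - 10*X) + X)/2 = -(X**2 - 9*X)/2 = -X**2/2 + 9*X/2)
C = 141 (C = 3*47 = 141)
C - 14959 = 141 - 14959 = -14818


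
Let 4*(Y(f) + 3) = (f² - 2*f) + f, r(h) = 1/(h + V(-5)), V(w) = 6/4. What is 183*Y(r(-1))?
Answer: -915/2 ≈ -457.50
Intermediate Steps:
V(w) = 3/2 (V(w) = 6*(¼) = 3/2)
r(h) = 1/(3/2 + h) (r(h) = 1/(h + 3/2) = 1/(3/2 + h))
Y(f) = -3 - f/4 + f²/4 (Y(f) = -3 + ((f² - 2*f) + f)/4 = -3 + (f² - f)/4 = -3 + (-f/4 + f²/4) = -3 - f/4 + f²/4)
183*Y(r(-1)) = 183*(-3 - 1/(2*(3 + 2*(-1))) + (2/(3 + 2*(-1)))²/4) = 183*(-3 - 1/(2*(3 - 2)) + (2/(3 - 2))²/4) = 183*(-3 - 1/(2*1) + (2/1)²/4) = 183*(-3 - 1/2 + (2*1)²/4) = 183*(-3 - ¼*2 + (¼)*2²) = 183*(-3 - ½ + (¼)*4) = 183*(-3 - ½ + 1) = 183*(-5/2) = -915/2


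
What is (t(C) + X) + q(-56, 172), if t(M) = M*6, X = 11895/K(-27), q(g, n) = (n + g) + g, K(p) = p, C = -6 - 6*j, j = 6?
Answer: -5693/9 ≈ -632.56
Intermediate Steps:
C = -42 (C = -6 - 6*6 = -6 - 36 = -42)
q(g, n) = n + 2*g (q(g, n) = (g + n) + g = n + 2*g)
X = -3965/9 (X = 11895/(-27) = 11895*(-1/27) = -3965/9 ≈ -440.56)
t(M) = 6*M
(t(C) + X) + q(-56, 172) = (6*(-42) - 3965/9) + (172 + 2*(-56)) = (-252 - 3965/9) + (172 - 112) = -6233/9 + 60 = -5693/9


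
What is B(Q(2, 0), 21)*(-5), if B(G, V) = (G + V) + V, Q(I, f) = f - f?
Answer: -210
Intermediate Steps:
Q(I, f) = 0
B(G, V) = G + 2*V
B(Q(2, 0), 21)*(-5) = (0 + 2*21)*(-5) = (0 + 42)*(-5) = 42*(-5) = -210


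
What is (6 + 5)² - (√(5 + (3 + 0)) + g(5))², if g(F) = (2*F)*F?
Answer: -2387 - 200*√2 ≈ -2669.8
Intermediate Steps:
g(F) = 2*F²
(6 + 5)² - (√(5 + (3 + 0)) + g(5))² = (6 + 5)² - (√(5 + (3 + 0)) + 2*5²)² = 11² - (√(5 + 3) + 2*25)² = 121 - (√8 + 50)² = 121 - (2*√2 + 50)² = 121 - (50 + 2*√2)²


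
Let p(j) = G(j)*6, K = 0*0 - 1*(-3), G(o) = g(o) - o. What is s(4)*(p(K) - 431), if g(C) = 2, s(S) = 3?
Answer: -1311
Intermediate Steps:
G(o) = 2 - o
K = 3 (K = 0 + 3 = 3)
p(j) = 12 - 6*j (p(j) = (2 - j)*6 = 12 - 6*j)
s(4)*(p(K) - 431) = 3*((12 - 6*3) - 431) = 3*((12 - 18) - 431) = 3*(-6 - 431) = 3*(-437) = -1311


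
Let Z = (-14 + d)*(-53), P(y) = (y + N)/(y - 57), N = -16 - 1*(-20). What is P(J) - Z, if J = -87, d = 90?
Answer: 580115/144 ≈ 4028.6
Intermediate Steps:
N = 4 (N = -16 + 20 = 4)
P(y) = (4 + y)/(-57 + y) (P(y) = (y + 4)/(y - 57) = (4 + y)/(-57 + y))
Z = -4028 (Z = (-14 + 90)*(-53) = 76*(-53) = -4028)
P(J) - Z = (4 - 87)/(-57 - 87) - 1*(-4028) = -83/(-144) + 4028 = -1/144*(-83) + 4028 = 83/144 + 4028 = 580115/144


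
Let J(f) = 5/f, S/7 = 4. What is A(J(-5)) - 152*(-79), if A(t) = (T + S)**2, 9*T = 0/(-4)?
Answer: 12792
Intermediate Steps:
S = 28 (S = 7*4 = 28)
T = 0 (T = (0/(-4))/9 = (0*(-1/4))/9 = (1/9)*0 = 0)
A(t) = 784 (A(t) = (0 + 28)**2 = 28**2 = 784)
A(J(-5)) - 152*(-79) = 784 - 152*(-79) = 784 + 12008 = 12792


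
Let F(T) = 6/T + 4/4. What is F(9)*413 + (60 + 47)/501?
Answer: 344962/501 ≈ 688.55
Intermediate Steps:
F(T) = 1 + 6/T (F(T) = 6/T + 4*(¼) = 6/T + 1 = 1 + 6/T)
F(9)*413 + (60 + 47)/501 = ((6 + 9)/9)*413 + (60 + 47)/501 = ((⅑)*15)*413 + 107*(1/501) = (5/3)*413 + 107/501 = 2065/3 + 107/501 = 344962/501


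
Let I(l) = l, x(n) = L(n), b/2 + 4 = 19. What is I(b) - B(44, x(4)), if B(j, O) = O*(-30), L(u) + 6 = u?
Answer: -30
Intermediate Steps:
b = 30 (b = -8 + 2*19 = -8 + 38 = 30)
L(u) = -6 + u
x(n) = -6 + n
B(j, O) = -30*O
I(b) - B(44, x(4)) = 30 - (-30)*(-6 + 4) = 30 - (-30)*(-2) = 30 - 1*60 = 30 - 60 = -30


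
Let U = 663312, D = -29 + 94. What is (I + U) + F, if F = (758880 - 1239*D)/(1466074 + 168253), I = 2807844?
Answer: 5673004650357/1634327 ≈ 3.4712e+6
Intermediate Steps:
D = 65
F = 678345/1634327 (F = (758880 - 1239*65)/(1466074 + 168253) = (758880 - 80535)/1634327 = 678345*(1/1634327) = 678345/1634327 ≈ 0.41506)
(I + U) + F = (2807844 + 663312) + 678345/1634327 = 3471156 + 678345/1634327 = 5673004650357/1634327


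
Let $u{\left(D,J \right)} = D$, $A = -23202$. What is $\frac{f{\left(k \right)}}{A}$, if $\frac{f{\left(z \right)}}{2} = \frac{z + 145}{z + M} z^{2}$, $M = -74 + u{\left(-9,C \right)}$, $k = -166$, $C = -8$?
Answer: $- \frac{2324}{11601} \approx -0.20033$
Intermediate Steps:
$M = -83$ ($M = -74 - 9 = -83$)
$f{\left(z \right)} = \frac{2 z^{2} \left(145 + z\right)}{-83 + z}$ ($f{\left(z \right)} = 2 \frac{z + 145}{z - 83} z^{2} = 2 \frac{145 + z}{-83 + z} z^{2} = 2 \frac{z^{2} \left(145 + z\right)}{-83 + z} = \frac{2 z^{2} \left(145 + z\right)}{-83 + z}$)
$\frac{f{\left(k \right)}}{A} = \frac{2 \left(-166\right)^{2} \frac{1}{-83 - 166} \left(145 - 166\right)}{-23202} = 2 \cdot 27556 \frac{1}{-249} \left(-21\right) \left(- \frac{1}{23202}\right) = 2 \cdot 27556 \left(- \frac{1}{249}\right) \left(-21\right) \left(- \frac{1}{23202}\right) = 4648 \left(- \frac{1}{23202}\right) = - \frac{2324}{11601}$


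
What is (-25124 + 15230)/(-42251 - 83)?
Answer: 4947/21167 ≈ 0.23371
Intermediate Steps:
(-25124 + 15230)/(-42251 - 83) = -9894/(-42334) = -9894*(-1/42334) = 4947/21167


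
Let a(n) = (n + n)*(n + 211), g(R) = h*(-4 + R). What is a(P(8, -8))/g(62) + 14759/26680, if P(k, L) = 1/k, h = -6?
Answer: 171399/426880 ≈ 0.40152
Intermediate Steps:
g(R) = 24 - 6*R (g(R) = -6*(-4 + R) = 24 - 6*R)
a(n) = 2*n*(211 + n) (a(n) = (2*n)*(211 + n) = 2*n*(211 + n))
a(P(8, -8))/g(62) + 14759/26680 = (2*(211 + 1/8)/8)/(24 - 6*62) + 14759/26680 = (2*(⅛)*(211 + ⅛))/(24 - 372) + 14759*(1/26680) = (2*(⅛)*(1689/8))/(-348) + 14759/26680 = (1689/32)*(-1/348) + 14759/26680 = -563/3712 + 14759/26680 = 171399/426880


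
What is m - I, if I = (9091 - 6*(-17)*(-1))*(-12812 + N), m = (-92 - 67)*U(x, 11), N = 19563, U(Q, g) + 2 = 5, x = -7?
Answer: -60685216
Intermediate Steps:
U(Q, g) = 3 (U(Q, g) = -2 + 5 = 3)
m = -477 (m = (-92 - 67)*3 = -159*3 = -477)
I = 60684739 (I = (9091 - 6*(-17)*(-1))*(-12812 + 19563) = (9091 + 102*(-1))*6751 = (9091 - 102)*6751 = 8989*6751 = 60684739)
m - I = -477 - 1*60684739 = -477 - 60684739 = -60685216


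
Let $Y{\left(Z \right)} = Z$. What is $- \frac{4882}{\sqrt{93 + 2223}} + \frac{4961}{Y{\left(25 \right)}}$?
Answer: $\frac{4961}{25} - \frac{2441 \sqrt{579}}{579} \approx 96.995$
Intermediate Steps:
$- \frac{4882}{\sqrt{93 + 2223}} + \frac{4961}{Y{\left(25 \right)}} = - \frac{4882}{\sqrt{93 + 2223}} + \frac{4961}{25} = - \frac{4882}{\sqrt{2316}} + 4961 \cdot \frac{1}{25} = - \frac{4882}{2 \sqrt{579}} + \frac{4961}{25} = - 4882 \frac{\sqrt{579}}{1158} + \frac{4961}{25} = - \frac{2441 \sqrt{579}}{579} + \frac{4961}{25} = \frac{4961}{25} - \frac{2441 \sqrt{579}}{579}$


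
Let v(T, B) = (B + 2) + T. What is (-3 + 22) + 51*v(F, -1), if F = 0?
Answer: 70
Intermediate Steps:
v(T, B) = 2 + B + T (v(T, B) = (2 + B) + T = 2 + B + T)
(-3 + 22) + 51*v(F, -1) = (-3 + 22) + 51*(2 - 1 + 0) = 19 + 51*1 = 19 + 51 = 70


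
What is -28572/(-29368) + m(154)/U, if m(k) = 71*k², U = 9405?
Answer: 1129991257/6277410 ≈ 180.01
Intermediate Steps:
-28572/(-29368) + m(154)/U = -28572/(-29368) + (71*154²)/9405 = -28572*(-1/29368) + (71*23716)*(1/9405) = 7143/7342 + 1683836*(1/9405) = 7143/7342 + 153076/855 = 1129991257/6277410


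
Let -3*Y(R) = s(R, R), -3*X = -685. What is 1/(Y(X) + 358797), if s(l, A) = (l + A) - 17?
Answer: 9/3227854 ≈ 2.7882e-6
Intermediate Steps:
s(l, A) = -17 + A + l (s(l, A) = (A + l) - 17 = -17 + A + l)
X = 685/3 (X = -⅓*(-685) = 685/3 ≈ 228.33)
Y(R) = 17/3 - 2*R/3 (Y(R) = -(-17 + R + R)/3 = -(-17 + 2*R)/3 = 17/3 - 2*R/3)
1/(Y(X) + 358797) = 1/((17/3 - ⅔*685/3) + 358797) = 1/((17/3 - 1370/9) + 358797) = 1/(-1319/9 + 358797) = 1/(3227854/9) = 9/3227854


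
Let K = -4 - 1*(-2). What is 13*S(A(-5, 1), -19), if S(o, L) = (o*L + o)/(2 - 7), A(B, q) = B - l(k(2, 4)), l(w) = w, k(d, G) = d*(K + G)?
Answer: -2106/5 ≈ -421.20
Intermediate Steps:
K = -2 (K = -4 + 2 = -2)
k(d, G) = d*(-2 + G)
A(B, q) = -4 + B (A(B, q) = B - 2*(-2 + 4) = B - 2*2 = B - 1*4 = B - 4 = -4 + B)
S(o, L) = -o/5 - L*o/5 (S(o, L) = (L*o + o)/(-5) = (o + L*o)*(-⅕) = -o/5 - L*o/5)
13*S(A(-5, 1), -19) = 13*(-(-4 - 5)*(1 - 19)/5) = 13*(-⅕*(-9)*(-18)) = 13*(-162/5) = -2106/5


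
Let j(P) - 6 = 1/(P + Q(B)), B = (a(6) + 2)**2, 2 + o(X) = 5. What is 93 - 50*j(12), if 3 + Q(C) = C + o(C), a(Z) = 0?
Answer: -1681/8 ≈ -210.13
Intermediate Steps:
o(X) = 3 (o(X) = -2 + 5 = 3)
B = 4 (B = (0 + 2)**2 = 2**2 = 4)
Q(C) = C (Q(C) = -3 + (C + 3) = -3 + (3 + C) = C)
j(P) = 6 + 1/(4 + P) (j(P) = 6 + 1/(P + 4) = 6 + 1/(4 + P))
93 - 50*j(12) = 93 - 50*(25 + 6*12)/(4 + 12) = 93 - 50*(25 + 72)/16 = 93 - 25*97/8 = 93 - 50*97/16 = 93 - 2425/8 = -1681/8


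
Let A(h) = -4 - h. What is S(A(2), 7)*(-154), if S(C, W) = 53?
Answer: -8162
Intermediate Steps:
S(A(2), 7)*(-154) = 53*(-154) = -8162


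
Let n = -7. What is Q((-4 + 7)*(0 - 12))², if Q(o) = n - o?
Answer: 841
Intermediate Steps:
Q(o) = -7 - o
Q((-4 + 7)*(0 - 12))² = (-7 - (-4 + 7)*(0 - 12))² = (-7 - 3*(-12))² = (-7 - 1*(-36))² = (-7 + 36)² = 29² = 841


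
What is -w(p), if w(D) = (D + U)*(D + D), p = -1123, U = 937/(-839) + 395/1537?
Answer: -3255050432038/1289543 ≈ -2.5242e+6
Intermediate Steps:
U = -1108764/1289543 (U = 937*(-1/839) + 395*(1/1537) = -937/839 + 395/1537 = -1108764/1289543 ≈ -0.85981)
w(D) = 2*D*(-1108764/1289543 + D) (w(D) = (D - 1108764/1289543)*(D + D) = (-1108764/1289543 + D)*(2*D) = 2*D*(-1108764/1289543 + D))
-w(p) = -2*(-1123)*(-1108764 + 1289543*(-1123))/1289543 = -2*(-1123)*(-1108764 - 1448156789)/1289543 = -2*(-1123)*(-1449265553)/1289543 = -1*3255050432038/1289543 = -3255050432038/1289543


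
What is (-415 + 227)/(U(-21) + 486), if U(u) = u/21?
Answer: -188/485 ≈ -0.38763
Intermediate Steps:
U(u) = u/21 (U(u) = u*(1/21) = u/21)
(-415 + 227)/(U(-21) + 486) = (-415 + 227)/((1/21)*(-21) + 486) = -188/(-1 + 486) = -188/485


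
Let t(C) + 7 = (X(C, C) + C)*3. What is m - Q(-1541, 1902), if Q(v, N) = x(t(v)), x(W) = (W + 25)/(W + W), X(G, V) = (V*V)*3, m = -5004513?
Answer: -106933937206749/21367499 ≈ -5.0045e+6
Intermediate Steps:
X(G, V) = 3*V² (X(G, V) = V²*3 = 3*V²)
t(C) = -7 + 3*C + 9*C² (t(C) = -7 + (3*C² + C)*3 = -7 + (C + 3*C²)*3 = -7 + (3*C + 9*C²) = -7 + 3*C + 9*C²)
x(W) = (25 + W)/(2*W) (x(W) = (25 + W)/((2*W)) = (25 + W)*(1/(2*W)) = (25 + W)/(2*W))
Q(v, N) = (18 + 3*v + 9*v²)/(2*(-7 + 3*v + 9*v²)) (Q(v, N) = (25 + (-7 + 3*v + 9*v²))/(2*(-7 + 3*v + 9*v²)) = (18 + 3*v + 9*v²)/(2*(-7 + 3*v + 9*v²)))
m - Q(-1541, 1902) = -5004513 - 3*(6 - 1541 + 3*(-1541)²)/(2*(-7 + 3*(-1541) + 9*(-1541)²)) = -5004513 - 3*(6 - 1541 + 3*2374681)/(2*(-7 - 4623 + 9*2374681)) = -5004513 - 3*(6 - 1541 + 7124043)/(2*(-7 - 4623 + 21372129)) = -5004513 - 3*7122508/(2*21367499) = -5004513 - 1*10683762/21367499 = -5004513 - 10683762/21367499 = -106933937206749/21367499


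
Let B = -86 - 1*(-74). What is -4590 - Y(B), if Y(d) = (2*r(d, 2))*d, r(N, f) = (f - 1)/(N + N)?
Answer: -4591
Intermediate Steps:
B = -12 (B = -86 + 74 = -12)
r(N, f) = (-1 + f)/(2*N) (r(N, f) = (-1 + f)/((2*N)) = (-1 + f)*(1/(2*N)) = (-1 + f)/(2*N))
Y(d) = 1 (Y(d) = (2*((-1 + 2)/(2*d)))*d = (2*((½)*1/d))*d = (2*(1/(2*d)))*d = d/d = 1)
-4590 - Y(B) = -4590 - 1*1 = -4590 - 1 = -4591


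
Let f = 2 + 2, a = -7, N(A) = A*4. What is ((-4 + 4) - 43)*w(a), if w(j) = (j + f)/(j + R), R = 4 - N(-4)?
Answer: 129/13 ≈ 9.9231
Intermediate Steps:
N(A) = 4*A
R = 20 (R = 4 - 4*(-4) = 4 - 1*(-16) = 4 + 16 = 20)
f = 4
w(j) = (4 + j)/(20 + j) (w(j) = (j + 4)/(j + 20) = (4 + j)/(20 + j))
((-4 + 4) - 43)*w(a) = ((-4 + 4) - 43)*((4 - 7)/(20 - 7)) = (0 - 43)*(-3/13) = -43*(-3)/13 = -43*(-3/13) = 129/13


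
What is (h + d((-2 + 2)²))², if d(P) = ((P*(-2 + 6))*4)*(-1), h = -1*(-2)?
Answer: 4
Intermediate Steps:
h = 2
d(P) = -16*P (d(P) = ((P*4)*4)*(-1) = ((4*P)*4)*(-1) = (16*P)*(-1) = -16*P)
(h + d((-2 + 2)²))² = (2 - 16*(-2 + 2)²)² = (2 - 16*0²)² = (2 - 16*0)² = (2 + 0)² = 2² = 4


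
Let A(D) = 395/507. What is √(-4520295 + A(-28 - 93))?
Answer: I*√6875367510/39 ≈ 2126.1*I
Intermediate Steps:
A(D) = 395/507 (A(D) = 395*(1/507) = 395/507)
√(-4520295 + A(-28 - 93)) = √(-4520295 + 395/507) = √(-2291789170/507) = I*√6875367510/39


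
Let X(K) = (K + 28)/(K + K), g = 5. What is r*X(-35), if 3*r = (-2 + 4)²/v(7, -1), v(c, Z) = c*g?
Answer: 2/525 ≈ 0.0038095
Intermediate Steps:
X(K) = (28 + K)/(2*K) (X(K) = (28 + K)/((2*K)) = (28 + K)*(1/(2*K)) = (28 + K)/(2*K))
v(c, Z) = 5*c (v(c, Z) = c*5 = 5*c)
r = 4/105 (r = ((-2 + 4)²/((5*7)))/3 = (2²/35)/3 = (4*(1/35))/3 = (⅓)*(4/35) = 4/105 ≈ 0.038095)
r*X(-35) = 4*((½)*(28 - 35)/(-35))/105 = 4*((½)*(-1/35)*(-7))/105 = (4/105)*(⅒) = 2/525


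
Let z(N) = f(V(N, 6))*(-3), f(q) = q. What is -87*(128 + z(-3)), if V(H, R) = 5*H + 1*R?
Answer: -13485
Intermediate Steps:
V(H, R) = R + 5*H (V(H, R) = 5*H + R = R + 5*H)
z(N) = -18 - 15*N (z(N) = (6 + 5*N)*(-3) = -18 - 15*N)
-87*(128 + z(-3)) = -87*(128 + (-18 - 15*(-3))) = -87*(128 + (-18 + 45)) = -87*(128 + 27) = -87*155 = -13485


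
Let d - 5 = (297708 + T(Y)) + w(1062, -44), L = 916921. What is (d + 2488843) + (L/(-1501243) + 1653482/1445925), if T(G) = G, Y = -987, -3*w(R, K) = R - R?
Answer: 6046593401720193176/2170684784775 ≈ 2.7856e+6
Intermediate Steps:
w(R, K) = 0 (w(R, K) = -(R - R)/3 = -1/3*0 = 0)
d = 296726 (d = 5 + ((297708 - 987) + 0) = 5 + (296721 + 0) = 5 + 296721 = 296726)
(d + 2488843) + (L/(-1501243) + 1653482/1445925) = (296726 + 2488843) + (916921/(-1501243) + 1653482/1445925) = 2785569 + (916921*(-1/1501243) + 1653482*(1/1445925)) = 2785569 + (-916921/1501243 + 1653482/1445925) = 2785569 + 1156479281201/2170684784775 = 6046593401720193176/2170684784775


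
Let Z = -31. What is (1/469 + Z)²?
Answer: 211353444/219961 ≈ 960.87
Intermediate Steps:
(1/469 + Z)² = (1/469 - 31)² = (-14538/469)² = 211353444/219961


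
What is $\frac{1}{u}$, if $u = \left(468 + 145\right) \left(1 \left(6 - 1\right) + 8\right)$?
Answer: $\frac{1}{7969} \approx 0.00012549$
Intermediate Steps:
$u = 7969$ ($u = 613 \left(1 \cdot 5 + 8\right) = 613 \left(5 + 8\right) = 613 \cdot 13 = 7969$)
$\frac{1}{u} = \frac{1}{7969}$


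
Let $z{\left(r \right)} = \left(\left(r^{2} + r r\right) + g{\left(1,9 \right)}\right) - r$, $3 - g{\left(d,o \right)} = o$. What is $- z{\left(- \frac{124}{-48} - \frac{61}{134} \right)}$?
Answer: $- \frac{300451}{323208} \approx -0.92959$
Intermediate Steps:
$g{\left(d,o \right)} = 3 - o$
$z{\left(r \right)} = -6 - r + 2 r^{2}$ ($z{\left(r \right)} = \left(\left(r^{2} + r r\right) + \left(3 - 9\right)\right) - r = \left(\left(r^{2} + r^{2}\right) + \left(3 - 9\right)\right) - r = \left(2 r^{2} - 6\right) - r = \left(-6 + 2 r^{2}\right) - r = -6 - r + 2 r^{2}$)
$- z{\left(- \frac{124}{-48} - \frac{61}{134} \right)} = - (-6 - \left(- \frac{124}{-48} - \frac{61}{134}\right) + 2 \left(- \frac{124}{-48} - \frac{61}{134}\right)^{2}) = - (-6 - \left(\left(-124\right) \left(- \frac{1}{48}\right) - \frac{61}{134}\right) + 2 \left(\left(-124\right) \left(- \frac{1}{48}\right) - \frac{61}{134}\right)^{2}) = - (-6 - \left(\frac{31}{12} - \frac{61}{134}\right) + 2 \left(\frac{31}{12} - \frac{61}{134}\right)^{2}) = - (-6 - \frac{1711}{804} + 2 \left(\frac{1711}{804}\right)^{2}) = - (-6 - \frac{1711}{804} + 2 \cdot \frac{2927521}{646416}) = - (-6 - \frac{1711}{804} + \frac{2927521}{323208}) = \left(-1\right) \frac{300451}{323208} = - \frac{300451}{323208}$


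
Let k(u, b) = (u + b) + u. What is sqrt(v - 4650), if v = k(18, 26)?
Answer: 2*I*sqrt(1147) ≈ 67.735*I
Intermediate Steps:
k(u, b) = b + 2*u (k(u, b) = (b + u) + u = b + 2*u)
v = 62 (v = 26 + 2*18 = 26 + 36 = 62)
sqrt(v - 4650) = sqrt(62 - 4650) = sqrt(-4588) = 2*I*sqrt(1147)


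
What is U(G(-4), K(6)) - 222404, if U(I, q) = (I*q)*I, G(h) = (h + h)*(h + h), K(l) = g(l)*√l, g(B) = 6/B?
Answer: -222404 + 4096*√6 ≈ -2.1237e+5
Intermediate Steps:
K(l) = 6/√l (K(l) = (6/l)*√l = 6/√l)
G(h) = 4*h² (G(h) = (2*h)*(2*h) = 4*h²)
U(I, q) = q*I²
U(G(-4), K(6)) - 222404 = (6/√6)*(4*(-4)²)² - 222404 = (6*(√6/6))*(4*16)² - 222404 = √6*64² - 222404 = √6*4096 - 222404 = 4096*√6 - 222404 = -222404 + 4096*√6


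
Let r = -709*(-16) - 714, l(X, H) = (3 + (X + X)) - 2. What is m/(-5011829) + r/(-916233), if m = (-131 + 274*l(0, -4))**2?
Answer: -72011790887/4592003120157 ≈ -0.015682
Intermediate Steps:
l(X, H) = 1 + 2*X (l(X, H) = (3 + 2*X) - 2 = 1 + 2*X)
r = 10630 (r = 11344 - 714 = 10630)
m = 20449 (m = (-131 + 274*(1 + 2*0))**2 = (-131 + 274*(1 + 0))**2 = (-131 + 274*1)**2 = (-131 + 274)**2 = 143**2 = 20449)
m/(-5011829) + r/(-916233) = 20449/(-5011829) + 10630/(-916233) = 20449*(-1/5011829) + 10630*(-1/916233) = -20449/5011829 - 10630/916233 = -72011790887/4592003120157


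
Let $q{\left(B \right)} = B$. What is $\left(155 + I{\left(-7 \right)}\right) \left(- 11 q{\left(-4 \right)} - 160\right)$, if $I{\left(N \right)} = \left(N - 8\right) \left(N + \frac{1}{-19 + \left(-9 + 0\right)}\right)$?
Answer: $- \frac{211555}{7} \approx -30222.0$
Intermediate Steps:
$I{\left(N \right)} = \left(-8 + N\right) \left(- \frac{1}{28} + N\right)$ ($I{\left(N \right)} = \left(N - 8\right) \left(N + \frac{1}{-19 - 9}\right) = \left(-8 + N\right) \left(N + \frac{1}{-28}\right) = \left(-8 + N\right) \left(N - \frac{1}{28}\right) = \left(-8 + N\right) \left(- \frac{1}{28} + N\right)$)
$\left(155 + I{\left(-7 \right)}\right) \left(- 11 q{\left(-4 \right)} - 160\right) = \left(155 + \left(\frac{2}{7} + \left(-7\right)^{2} - - \frac{225}{4}\right)\right) \left(\left(-11\right) \left(-4\right) - 160\right) = \left(155 + \left(\frac{2}{7} + 49 + \frac{225}{4}\right)\right) \left(44 - 160\right) = \left(155 + \frac{2955}{28}\right) \left(-116\right) = \frac{7295}{28} \left(-116\right) = - \frac{211555}{7}$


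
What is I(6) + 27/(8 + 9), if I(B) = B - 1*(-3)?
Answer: 180/17 ≈ 10.588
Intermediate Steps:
I(B) = 3 + B (I(B) = B + 3 = 3 + B)
I(6) + 27/(8 + 9) = (3 + 6) + 27/(8 + 9) = 9 + 27/17 = 180/17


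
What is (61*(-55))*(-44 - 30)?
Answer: 248270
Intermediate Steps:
(61*(-55))*(-44 - 30) = -3355*(-74) = 248270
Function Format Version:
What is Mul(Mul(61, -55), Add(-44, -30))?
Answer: 248270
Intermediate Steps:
Mul(Mul(61, -55), Add(-44, -30)) = Mul(-3355, -74) = 248270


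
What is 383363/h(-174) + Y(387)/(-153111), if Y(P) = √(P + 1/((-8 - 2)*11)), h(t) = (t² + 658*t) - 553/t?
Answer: -66705162/14653031 - √4682590/16842210 ≈ -4.5524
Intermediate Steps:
h(t) = t² - 553/t + 658*t
Y(P) = √(-1/110 + P) (Y(P) = √(P + 1/(-10*11)) = √(P + 1/(-110)) = √(P - 1/110) = √(-1/110 + P))
383363/h(-174) + Y(387)/(-153111) = 383363/(((-553 + (-174)²*(658 - 174))/(-174))) + (√(-110 + 12100*387)/110)/(-153111) = 383363/((-(-553 + 30276*484)/174)) + (√(-110 + 4682700)/110)*(-1/153111) = 383363/((-(-553 + 14653584)/174)) + (√4682590/110)*(-1/153111) = 383363/((-1/174*14653031)) - √4682590/16842210 = 383363/(-14653031/174) - √4682590/16842210 = 383363*(-174/14653031) - √4682590/16842210 = -66705162/14653031 - √4682590/16842210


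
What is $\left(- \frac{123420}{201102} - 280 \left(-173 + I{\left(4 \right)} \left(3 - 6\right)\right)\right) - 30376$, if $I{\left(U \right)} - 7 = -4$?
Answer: $\frac{5701598}{277} \approx 20583.0$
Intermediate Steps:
$I{\left(U \right)} = 3$ ($I{\left(U \right)} = 7 - 4 = 3$)
$\left(- \frac{123420}{201102} - 280 \left(-173 + I{\left(4 \right)} \left(3 - 6\right)\right)\right) - 30376 = \left(- \frac{123420}{201102} - 280 \left(-173 + 3 \left(3 - 6\right)\right)\right) - 30376 = \left(\left(-123420\right) \frac{1}{201102} - 280 \left(-173 + 3 \left(-3\right)\right)\right) - 30376 = \left(- \frac{170}{277} - 280 \left(-173 - 9\right)\right) - 30376 = \left(- \frac{170}{277} - -50960\right) - 30376 = \left(- \frac{170}{277} + 50960\right) - 30376 = \frac{14115750}{277} - 30376 = \frac{5701598}{277}$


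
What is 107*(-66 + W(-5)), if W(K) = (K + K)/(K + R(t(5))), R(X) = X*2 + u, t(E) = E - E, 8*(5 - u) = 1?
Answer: 1498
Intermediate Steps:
u = 39/8 (u = 5 - ⅛*1 = 5 - ⅛ = 39/8 ≈ 4.8750)
t(E) = 0
R(X) = 39/8 + 2*X (R(X) = X*2 + 39/8 = 2*X + 39/8 = 39/8 + 2*X)
W(K) = 2*K/(39/8 + K) (W(K) = (K + K)/(K + (39/8 + 2*0)) = (2*K)/(K + (39/8 + 0)) = (2*K)/(K + 39/8) = (2*K)/(39/8 + K) = 2*K/(39/8 + K))
107*(-66 + W(-5)) = 107*(-66 + 16*(-5)/(39 + 8*(-5))) = 107*(-66 + 16*(-5)/(39 - 40)) = 107*(-66 + 16*(-5)/(-1)) = 107*(-66 + 16*(-5)*(-1)) = 107*(-66 + 80) = 107*14 = 1498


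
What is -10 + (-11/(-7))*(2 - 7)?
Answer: -125/7 ≈ -17.857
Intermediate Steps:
-10 + (-11/(-7))*(2 - 7) = -10 - 11*(-1/7)*(-5) = -10 + (11/7)*(-5) = -10 - 55/7 = -125/7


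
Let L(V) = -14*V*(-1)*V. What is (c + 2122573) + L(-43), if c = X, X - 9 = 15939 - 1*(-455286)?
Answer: 2619693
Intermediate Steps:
X = 471234 (X = 9 + (15939 - 1*(-455286)) = 9 + (15939 + 455286) = 9 + 471225 = 471234)
c = 471234
L(V) = 14*V**2 (L(V) = -14*(-V)*V = -(-14)*V**2 = 14*V**2)
(c + 2122573) + L(-43) = (471234 + 2122573) + 14*(-43)**2 = 2593807 + 14*1849 = 2593807 + 25886 = 2619693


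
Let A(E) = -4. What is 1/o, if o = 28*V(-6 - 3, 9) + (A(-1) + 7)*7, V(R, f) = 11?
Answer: 1/329 ≈ 0.0030395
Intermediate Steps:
o = 329 (o = 28*11 + (-4 + 7)*7 = 308 + 3*7 = 308 + 21 = 329)
1/o = 1/329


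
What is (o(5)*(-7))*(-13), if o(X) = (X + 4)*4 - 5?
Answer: 2821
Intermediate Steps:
o(X) = 11 + 4*X (o(X) = (4 + X)*4 - 5 = (16 + 4*X) - 5 = 11 + 4*X)
(o(5)*(-7))*(-13) = ((11 + 4*5)*(-7))*(-13) = ((11 + 20)*(-7))*(-13) = (31*(-7))*(-13) = -217*(-13) = 2821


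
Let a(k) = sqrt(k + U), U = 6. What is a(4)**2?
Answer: 10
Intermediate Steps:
a(k) = sqrt(6 + k) (a(k) = sqrt(k + 6) = sqrt(6 + k))
a(4)**2 = (sqrt(6 + 4))**2 = (sqrt(10))**2 = 10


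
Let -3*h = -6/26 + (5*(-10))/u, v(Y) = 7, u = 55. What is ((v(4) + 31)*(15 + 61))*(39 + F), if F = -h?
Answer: 47848384/429 ≈ 1.1153e+5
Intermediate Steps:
h = 163/429 (h = -(-6/26 + (5*(-10))/55)/3 = -(-6*1/26 - 50*1/55)/3 = -(-3/13 - 10/11)/3 = -⅓*(-163/143) = 163/429 ≈ 0.37995)
F = -163/429 (F = -1*163/429 = -163/429 ≈ -0.37995)
((v(4) + 31)*(15 + 61))*(39 + F) = ((7 + 31)*(15 + 61))*(39 - 163/429) = (38*76)*(16568/429) = 2888*(16568/429) = 47848384/429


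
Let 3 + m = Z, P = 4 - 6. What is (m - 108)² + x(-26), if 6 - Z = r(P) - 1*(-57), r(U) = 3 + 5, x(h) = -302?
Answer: 28598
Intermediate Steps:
P = -2
r(U) = 8
Z = -59 (Z = 6 - (8 - 1*(-57)) = 6 - (8 + 57) = 6 - 1*65 = 6 - 65 = -59)
m = -62 (m = -3 - 59 = -62)
(m - 108)² + x(-26) = (-62 - 108)² - 302 = (-170)² - 302 = 28900 - 302 = 28598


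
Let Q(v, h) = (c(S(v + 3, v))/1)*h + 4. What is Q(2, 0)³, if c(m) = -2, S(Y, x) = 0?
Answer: 64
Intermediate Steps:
Q(v, h) = 4 - 2*h (Q(v, h) = (-2/1)*h + 4 = (-2*1)*h + 4 = -2*h + 4 = 4 - 2*h)
Q(2, 0)³ = (4 - 2*0)³ = (4 + 0)³ = 4³ = 64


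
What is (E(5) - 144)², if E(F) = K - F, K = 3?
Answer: 21316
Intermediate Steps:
E(F) = 3 - F
(E(5) - 144)² = ((3 - 1*5) - 144)² = ((3 - 5) - 144)² = (-2 - 144)² = (-146)² = 21316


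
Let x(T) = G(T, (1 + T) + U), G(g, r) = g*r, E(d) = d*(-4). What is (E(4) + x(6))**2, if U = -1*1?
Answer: 400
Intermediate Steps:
E(d) = -4*d
U = -1
x(T) = T**2 (x(T) = T*((1 + T) - 1) = T*T = T**2)
(E(4) + x(6))**2 = (-4*4 + 6**2)**2 = (-16 + 36)**2 = 20**2 = 400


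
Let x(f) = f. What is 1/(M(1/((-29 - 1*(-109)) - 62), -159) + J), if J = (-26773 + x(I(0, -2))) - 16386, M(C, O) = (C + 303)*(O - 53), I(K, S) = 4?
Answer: -9/966625 ≈ -9.3108e-6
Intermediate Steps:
M(C, O) = (-53 + O)*(303 + C) (M(C, O) = (303 + C)*(-53 + O) = (-53 + O)*(303 + C))
J = -43155 (J = (-26773 + 4) - 16386 = -26769 - 16386 = -43155)
1/(M(1/((-29 - 1*(-109)) - 62), -159) + J) = 1/((-16059 - 53/((-29 - 1*(-109)) - 62) + 303*(-159) - 159/((-29 - 1*(-109)) - 62)) - 43155) = 1/((-16059 - 53/((-29 + 109) - 62) - 48177 - 159/((-29 + 109) - 62)) - 43155) = 1/((-16059 - 53/(80 - 62) - 48177 - 159/(80 - 62)) - 43155) = 1/((-16059 - 53/18 - 48177 - 159/18) - 43155) = 1/((-16059 - 53*1/18 - 48177 + (1/18)*(-159)) - 43155) = 1/((-16059 - 53/18 - 48177 - 53/6) - 43155) = 1/(-578230/9 - 43155) = 1/(-966625/9) = -9/966625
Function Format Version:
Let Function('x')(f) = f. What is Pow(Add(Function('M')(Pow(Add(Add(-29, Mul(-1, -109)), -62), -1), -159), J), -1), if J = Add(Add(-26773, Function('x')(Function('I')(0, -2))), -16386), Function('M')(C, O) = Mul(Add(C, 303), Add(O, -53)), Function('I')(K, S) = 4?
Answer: Rational(-9, 966625) ≈ -9.3108e-6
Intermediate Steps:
Function('M')(C, O) = Mul(Add(-53, O), Add(303, C)) (Function('M')(C, O) = Mul(Add(303, C), Add(-53, O)) = Mul(Add(-53, O), Add(303, C)))
J = -43155 (J = Add(Add(-26773, 4), -16386) = Add(-26769, -16386) = -43155)
Pow(Add(Function('M')(Pow(Add(Add(-29, Mul(-1, -109)), -62), -1), -159), J), -1) = Pow(Add(Add(-16059, Mul(-53, Pow(Add(Add(-29, Mul(-1, -109)), -62), -1)), Mul(303, -159), Mul(Pow(Add(Add(-29, Mul(-1, -109)), -62), -1), -159)), -43155), -1) = Pow(Add(Add(-16059, Mul(-53, Pow(Add(Add(-29, 109), -62), -1)), -48177, Mul(Pow(Add(Add(-29, 109), -62), -1), -159)), -43155), -1) = Pow(Add(Add(-16059, Mul(-53, Pow(Add(80, -62), -1)), -48177, Mul(Pow(Add(80, -62), -1), -159)), -43155), -1) = Pow(Add(Add(-16059, Mul(-53, Pow(18, -1)), -48177, Mul(Pow(18, -1), -159)), -43155), -1) = Pow(Add(Add(-16059, Mul(-53, Rational(1, 18)), -48177, Mul(Rational(1, 18), -159)), -43155), -1) = Pow(Add(Add(-16059, Rational(-53, 18), -48177, Rational(-53, 6)), -43155), -1) = Pow(Add(Rational(-578230, 9), -43155), -1) = Pow(Rational(-966625, 9), -1) = Rational(-9, 966625)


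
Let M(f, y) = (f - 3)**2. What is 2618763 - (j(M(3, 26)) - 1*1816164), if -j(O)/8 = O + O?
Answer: 4434927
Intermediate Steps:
M(f, y) = (-3 + f)**2
j(O) = -16*O (j(O) = -8*(O + O) = -16*O)
2618763 - (j(M(3, 26)) - 1*1816164) = 2618763 - (-16*(-3 + 3)**2 - 1*1816164) = 2618763 - (-16*0**2 - 1816164) = 2618763 - (-16*0 - 1816164) = 2618763 - (0 - 1816164) = 2618763 - 1*(-1816164) = 2618763 + 1816164 = 4434927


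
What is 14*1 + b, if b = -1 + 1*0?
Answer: 13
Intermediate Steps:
b = -1 (b = -1 + 0 = -1)
14*1 + b = 14*1 - 1 = 14 - 1 = 13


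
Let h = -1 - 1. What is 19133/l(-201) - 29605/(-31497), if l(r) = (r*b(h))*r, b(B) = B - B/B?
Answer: 995194238/1272510297 ≈ 0.78207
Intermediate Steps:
h = -2
b(B) = -1 + B (b(B) = B - 1*1 = B - 1 = -1 + B)
l(r) = -3*r² (l(r) = (r*(-1 - 2))*r = (r*(-3))*r = (-3*r)*r = -3*r²)
19133/l(-201) - 29605/(-31497) = 19133/((-3*(-201)²)) - 29605/(-31497) = 19133/((-3*40401)) - 29605*(-1/31497) = 19133/(-121203) + 29605/31497 = 19133*(-1/121203) + 29605/31497 = -19133/121203 + 29605/31497 = 995194238/1272510297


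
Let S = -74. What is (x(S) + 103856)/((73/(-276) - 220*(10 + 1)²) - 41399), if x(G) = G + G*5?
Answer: -28541712/18773317 ≈ -1.5203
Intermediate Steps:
x(G) = 6*G (x(G) = G + 5*G = 6*G)
(x(S) + 103856)/((73/(-276) - 220*(10 + 1)²) - 41399) = (6*(-74) + 103856)/((73/(-276) - 220*(10 + 1)²) - 41399) = (-444 + 103856)/((73*(-1/276) - 220*11²) - 41399) = 103412/((-73/276 - 220*121) - 41399) = 103412/((-73/276 - 26620) - 41399) = 103412/(-7347193/276 - 41399) = 103412/(-18773317/276) = 103412*(-276/18773317) = -28541712/18773317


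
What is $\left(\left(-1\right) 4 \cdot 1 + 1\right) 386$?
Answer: $-1158$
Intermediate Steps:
$\left(\left(-1\right) 4 \cdot 1 + 1\right) 386 = \left(\left(-4\right) 1 + 1\right) 386 = \left(-4 + 1\right) 386 = \left(-3\right) 386 = -1158$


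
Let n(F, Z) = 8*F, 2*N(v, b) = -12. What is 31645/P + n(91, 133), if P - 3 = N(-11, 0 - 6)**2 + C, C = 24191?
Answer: 3534217/4846 ≈ 729.31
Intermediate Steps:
N(v, b) = -6 (N(v, b) = (1/2)*(-12) = -6)
P = 24230 (P = 3 + ((-6)**2 + 24191) = 3 + (36 + 24191) = 3 + 24227 = 24230)
31645/P + n(91, 133) = 31645/24230 + 8*91 = 31645*(1/24230) + 728 = 6329/4846 + 728 = 3534217/4846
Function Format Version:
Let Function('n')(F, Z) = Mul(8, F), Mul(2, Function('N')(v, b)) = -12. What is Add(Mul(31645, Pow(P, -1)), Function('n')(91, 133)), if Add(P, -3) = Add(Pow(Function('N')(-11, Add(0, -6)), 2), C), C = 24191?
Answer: Rational(3534217, 4846) ≈ 729.31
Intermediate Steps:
Function('N')(v, b) = -6 (Function('N')(v, b) = Mul(Rational(1, 2), -12) = -6)
P = 24230 (P = Add(3, Add(Pow(-6, 2), 24191)) = Add(3, Add(36, 24191)) = Add(3, 24227) = 24230)
Add(Mul(31645, Pow(P, -1)), Function('n')(91, 133)) = Add(Mul(31645, Pow(24230, -1)), Mul(8, 91)) = Add(Mul(31645, Rational(1, 24230)), 728) = Add(Rational(6329, 4846), 728) = Rational(3534217, 4846)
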